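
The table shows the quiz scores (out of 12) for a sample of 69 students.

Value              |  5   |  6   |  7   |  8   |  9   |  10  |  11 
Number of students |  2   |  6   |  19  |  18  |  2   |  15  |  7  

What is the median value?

Cumulative frequencies: 2, 8, 27, 45, 47, 62, 69
n = 69, so the median is the value in position (n+1)/2 = 35.
Position 35 falls at value 8.

8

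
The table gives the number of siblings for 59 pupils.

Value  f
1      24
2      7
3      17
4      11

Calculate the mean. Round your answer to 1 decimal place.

2.3

Values: 1, 2, 3, 4
Σfx = 24×1 + 7×2 + 17×3 + 11×4 = 133
n = Σf = 59
Mean = 133 / 59 = 2.2542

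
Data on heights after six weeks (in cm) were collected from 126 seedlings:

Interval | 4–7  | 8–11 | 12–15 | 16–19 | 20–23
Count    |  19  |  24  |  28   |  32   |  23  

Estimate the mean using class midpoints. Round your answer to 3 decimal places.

14.008

Midpoints: 5.5, 9.5, 13.5, 17.5, 21.5
Σfm = 19×5.5 + 24×9.5 + 28×13.5 + 32×17.5 + 23×21.5 = 1765
n = Σf = 126
Mean = 1765 / 126 = 14.0079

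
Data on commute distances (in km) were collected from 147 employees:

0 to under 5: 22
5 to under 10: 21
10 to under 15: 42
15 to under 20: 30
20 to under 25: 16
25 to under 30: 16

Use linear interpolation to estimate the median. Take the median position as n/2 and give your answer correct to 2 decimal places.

Cumulative frequencies: 22, 43, 85, 115, 131, 147
n = 147; position = n/2 = 73.5.
This falls in the class 10 to under 15: L = 10, F = 43, f = 42, h = 5.
Median ≈ 10 + ((73.5 − 43) / 42) × 5 = 13.6310

13.63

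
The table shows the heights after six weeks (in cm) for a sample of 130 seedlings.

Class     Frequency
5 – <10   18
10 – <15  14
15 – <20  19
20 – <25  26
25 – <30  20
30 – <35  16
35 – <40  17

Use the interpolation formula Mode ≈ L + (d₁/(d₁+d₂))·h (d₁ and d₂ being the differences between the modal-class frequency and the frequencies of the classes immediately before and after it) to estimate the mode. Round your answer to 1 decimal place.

22.7

Modal class: 20 – <25 (highest frequency 26).
d₁ = 26 − 19 = 7, d₂ = 26 − 20 = 6
Mode ≈ 20 + (7/(7+6)) × 5 = 20 + 2.6923 = 22.6923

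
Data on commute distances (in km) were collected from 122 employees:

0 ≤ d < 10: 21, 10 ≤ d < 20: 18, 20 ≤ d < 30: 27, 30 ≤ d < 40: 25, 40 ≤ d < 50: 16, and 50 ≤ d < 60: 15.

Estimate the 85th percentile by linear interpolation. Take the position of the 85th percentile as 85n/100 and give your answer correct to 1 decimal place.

Cumulative frequencies: 21, 39, 66, 91, 107, 122
n = 122; position = 85n/100 = 103.7.
This falls in the class 40 ≤ d < 50: L = 40, F = 91, f = 16, h = 10.
85th percentile ≈ 40 + ((103.7 − 91) / 16) × 10 = 47.9375

47.9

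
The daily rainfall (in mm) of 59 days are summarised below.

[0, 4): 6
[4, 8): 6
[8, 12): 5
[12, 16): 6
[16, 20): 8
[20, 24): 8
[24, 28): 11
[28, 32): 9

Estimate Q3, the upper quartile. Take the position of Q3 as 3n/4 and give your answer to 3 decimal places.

25.909

Cumulative frequencies: 6, 12, 17, 23, 31, 39, 50, 59
n = 59; position = 3n/4 = 44.25.
This falls in the class [24, 28): L = 24, F = 39, f = 11, h = 4.
Upper quartile ≈ 24 + ((44.25 − 39) / 11) × 4 = 25.9091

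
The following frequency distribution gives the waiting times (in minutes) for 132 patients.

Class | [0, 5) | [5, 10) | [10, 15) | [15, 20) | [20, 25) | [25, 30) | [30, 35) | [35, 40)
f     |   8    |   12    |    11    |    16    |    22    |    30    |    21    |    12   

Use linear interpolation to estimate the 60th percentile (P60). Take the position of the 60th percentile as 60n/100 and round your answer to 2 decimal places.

26.70

Cumulative frequencies: 8, 20, 31, 47, 69, 99, 120, 132
n = 132; position = 60n/100 = 79.2.
This falls in the class [25, 30): L = 25, F = 69, f = 30, h = 5.
60th percentile ≈ 25 + ((79.2 − 69) / 30) × 5 = 26.7000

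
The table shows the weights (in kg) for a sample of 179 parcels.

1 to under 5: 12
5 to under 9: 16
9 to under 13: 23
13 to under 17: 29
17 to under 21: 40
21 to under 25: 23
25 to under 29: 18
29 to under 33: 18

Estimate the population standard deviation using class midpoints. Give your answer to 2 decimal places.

Midpoints: 3, 7, 11, 15, 19, 23, 27, 31
n = 179, Σfm = 3169, mean = 17.7039
Σfm² = 67227
Σf(m − x̄)² = Σfm² − (Σfm)²/n = 67227 − 3169²/179 = 11123.3073
Population variance = 11123.3073 / 179 = 62.1414
Standard deviation = √62.1414 = 7.8830

7.88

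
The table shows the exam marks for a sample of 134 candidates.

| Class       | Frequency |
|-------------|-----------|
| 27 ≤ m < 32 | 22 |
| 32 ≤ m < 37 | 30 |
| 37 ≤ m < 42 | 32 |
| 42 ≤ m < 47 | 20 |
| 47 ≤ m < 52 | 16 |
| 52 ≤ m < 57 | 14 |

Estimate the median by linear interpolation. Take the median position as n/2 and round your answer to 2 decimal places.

39.34

Cumulative frequencies: 22, 52, 84, 104, 120, 134
n = 134; position = n/2 = 67.
This falls in the class 37 ≤ m < 42: L = 37, F = 52, f = 32, h = 5.
Median ≈ 37 + ((67 − 52) / 32) × 5 = 39.3438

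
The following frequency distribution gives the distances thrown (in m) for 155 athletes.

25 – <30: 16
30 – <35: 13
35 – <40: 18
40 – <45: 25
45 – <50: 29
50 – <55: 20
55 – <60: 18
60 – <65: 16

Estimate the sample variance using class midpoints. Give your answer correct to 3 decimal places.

110.840

Midpoints: 27.5, 32.5, 37.5, 42.5, 47.5, 52.5, 57.5, 62.5
n = 155, Σfm = 7062.5, mean = 45.5645
Σfm² = 338868.75
Σf(m − x̄)² = Σfm² − (Σfm)²/n = 338868.75 − 7062.5²/155 = 17069.3548
Sample variance = 17069.3548 / 154 = 110.8400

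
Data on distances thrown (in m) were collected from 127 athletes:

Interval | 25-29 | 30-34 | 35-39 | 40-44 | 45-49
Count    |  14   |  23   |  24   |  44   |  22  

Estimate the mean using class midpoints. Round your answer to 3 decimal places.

38.457

Midpoints: 27, 32, 37, 42, 47
Σfm = 14×27 + 23×32 + 24×37 + 44×42 + 22×47 = 4884
n = Σf = 127
Mean = 4884 / 127 = 38.4567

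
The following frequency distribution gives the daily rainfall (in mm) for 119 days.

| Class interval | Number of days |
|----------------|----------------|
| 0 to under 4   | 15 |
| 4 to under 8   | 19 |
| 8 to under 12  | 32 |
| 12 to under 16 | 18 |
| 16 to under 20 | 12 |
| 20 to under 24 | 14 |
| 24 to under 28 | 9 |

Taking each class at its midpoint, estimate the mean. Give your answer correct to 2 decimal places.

Midpoints: 2, 6, 10, 14, 18, 22, 26
Σfm = 15×2 + 19×6 + 32×10 + 18×14 + 12×18 + 14×22 + 9×26 = 1474
n = Σf = 119
Mean = 1474 / 119 = 12.3866

12.39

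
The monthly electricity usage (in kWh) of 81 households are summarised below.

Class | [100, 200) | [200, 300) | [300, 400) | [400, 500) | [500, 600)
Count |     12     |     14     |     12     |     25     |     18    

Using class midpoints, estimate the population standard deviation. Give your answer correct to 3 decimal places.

137.198

Midpoints: 150, 250, 350, 450, 550
n = 81, Σfm = 30650, mean = 378.3951
Σfm² = 13122500
Σf(m − x̄)² = Σfm² − (Σfm)²/n = 13122500 − 30650²/81 = 1524691.3580
Population variance = 1524691.3580 / 81 = 18823.3501
Standard deviation = √18823.3501 = 137.1982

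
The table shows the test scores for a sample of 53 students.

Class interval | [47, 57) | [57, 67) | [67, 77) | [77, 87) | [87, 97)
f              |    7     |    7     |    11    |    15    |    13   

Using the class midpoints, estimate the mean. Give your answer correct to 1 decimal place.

Midpoints: 52, 62, 72, 82, 92
Σfm = 7×52 + 7×62 + 11×72 + 15×82 + 13×92 = 4016
n = Σf = 53
Mean = 4016 / 53 = 75.7736

75.8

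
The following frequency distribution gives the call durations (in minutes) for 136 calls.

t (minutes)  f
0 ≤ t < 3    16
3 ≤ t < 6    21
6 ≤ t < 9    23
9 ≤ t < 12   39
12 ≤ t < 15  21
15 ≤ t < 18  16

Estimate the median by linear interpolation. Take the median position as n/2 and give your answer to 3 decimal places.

Cumulative frequencies: 16, 37, 60, 99, 120, 136
n = 136; position = n/2 = 68.
This falls in the class 9 ≤ t < 12: L = 9, F = 60, f = 39, h = 3.
Median ≈ 9 + ((68 − 60) / 39) × 3 = 9.6154

9.615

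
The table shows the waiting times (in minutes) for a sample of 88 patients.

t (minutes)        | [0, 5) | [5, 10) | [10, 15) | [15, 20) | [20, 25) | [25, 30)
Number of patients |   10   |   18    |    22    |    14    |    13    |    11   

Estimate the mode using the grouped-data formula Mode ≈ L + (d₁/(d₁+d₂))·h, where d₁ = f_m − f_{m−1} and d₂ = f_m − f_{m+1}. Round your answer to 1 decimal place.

Modal class: [10, 15) (highest frequency 22).
d₁ = 22 − 18 = 4, d₂ = 22 − 14 = 8
Mode ≈ 10 + (4/(4+8)) × 5 = 10 + 1.6667 = 11.6667

11.7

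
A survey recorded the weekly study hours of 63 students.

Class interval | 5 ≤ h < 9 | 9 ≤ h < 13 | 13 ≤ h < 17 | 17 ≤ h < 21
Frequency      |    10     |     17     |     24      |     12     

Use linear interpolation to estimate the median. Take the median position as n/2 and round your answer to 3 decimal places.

13.750

Cumulative frequencies: 10, 27, 51, 63
n = 63; position = n/2 = 31.5.
This falls in the class 13 ≤ h < 17: L = 13, F = 27, f = 24, h = 4.
Median ≈ 13 + ((31.5 − 27) / 24) × 4 = 13.7500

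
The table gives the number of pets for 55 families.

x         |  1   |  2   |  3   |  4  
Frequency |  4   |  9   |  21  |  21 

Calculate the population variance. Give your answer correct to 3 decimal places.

Values: 1, 2, 3, 4
n = 55, Σfx = 169, mean = 3.0727
Σfx² = 565
Σf(x − x̄)² = Σfx² − (Σfx)²/n = 565 − 169²/55 = 45.7091
Population variance = 45.7091 / 55 = 0.8311

0.831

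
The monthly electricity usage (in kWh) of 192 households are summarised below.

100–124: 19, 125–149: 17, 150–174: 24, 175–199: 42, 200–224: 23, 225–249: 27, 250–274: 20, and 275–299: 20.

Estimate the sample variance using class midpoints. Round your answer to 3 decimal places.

2748.078

Midpoints: 112, 137, 162, 187, 212, 237, 262, 287
n = 192, Σfm = 38454, mean = 200.2812
Σfm² = 8226498
Σf(m − x̄)² = Σfm² − (Σfm)²/n = 8226498 − 38454²/192 = 524882.8125
Sample variance = 524882.8125 / 191 = 2748.0776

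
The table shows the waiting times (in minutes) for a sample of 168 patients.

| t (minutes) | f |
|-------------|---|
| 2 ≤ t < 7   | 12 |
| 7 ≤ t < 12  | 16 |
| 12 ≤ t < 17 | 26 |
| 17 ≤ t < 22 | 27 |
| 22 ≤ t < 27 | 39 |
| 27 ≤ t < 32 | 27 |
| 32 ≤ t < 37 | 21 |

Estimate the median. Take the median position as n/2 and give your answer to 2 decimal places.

22.38

Cumulative frequencies: 12, 28, 54, 81, 120, 147, 168
n = 168; position = n/2 = 84.
This falls in the class 22 ≤ t < 27: L = 22, F = 81, f = 39, h = 5.
Median ≈ 22 + ((84 − 81) / 39) × 5 = 22.3846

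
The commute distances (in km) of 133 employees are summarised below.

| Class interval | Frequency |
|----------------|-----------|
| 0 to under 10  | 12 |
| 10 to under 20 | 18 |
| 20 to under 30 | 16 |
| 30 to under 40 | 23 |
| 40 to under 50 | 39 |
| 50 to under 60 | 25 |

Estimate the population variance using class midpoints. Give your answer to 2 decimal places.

Midpoints: 5, 15, 25, 35, 45, 55
n = 133, Σfm = 4665, mean = 35.0752
Σfm² = 197125
Σf(m − x̄)² = Σfm² − (Σfm)²/n = 197125 − 4665²/133 = 33499.2481
Population variance = 33499.2481 / 133 = 251.8740

251.87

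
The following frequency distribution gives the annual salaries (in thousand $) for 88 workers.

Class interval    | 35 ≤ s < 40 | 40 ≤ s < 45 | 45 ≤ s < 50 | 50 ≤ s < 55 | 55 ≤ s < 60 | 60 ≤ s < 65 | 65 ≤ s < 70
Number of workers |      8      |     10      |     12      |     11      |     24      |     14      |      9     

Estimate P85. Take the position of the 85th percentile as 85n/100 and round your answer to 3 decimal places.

63.500

Cumulative frequencies: 8, 18, 30, 41, 65, 79, 88
n = 88; position = 85n/100 = 74.8.
This falls in the class 60 ≤ s < 65: L = 60, F = 65, f = 14, h = 5.
85th percentile ≈ 60 + ((74.8 − 65) / 14) × 5 = 63.5000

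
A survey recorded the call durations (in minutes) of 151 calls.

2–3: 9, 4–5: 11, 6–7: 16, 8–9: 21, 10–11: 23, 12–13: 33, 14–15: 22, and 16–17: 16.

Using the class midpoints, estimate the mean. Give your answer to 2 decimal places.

10.54

Midpoints: 2.5, 4.5, 6.5, 8.5, 10.5, 12.5, 14.5, 16.5
Σfm = 9×2.5 + 11×4.5 + 16×6.5 + 21×8.5 + 23×10.5 + 33×12.5 + 22×14.5 + 16×16.5 = 1591.5
n = Σf = 151
Mean = 1591.5 / 151 = 10.5397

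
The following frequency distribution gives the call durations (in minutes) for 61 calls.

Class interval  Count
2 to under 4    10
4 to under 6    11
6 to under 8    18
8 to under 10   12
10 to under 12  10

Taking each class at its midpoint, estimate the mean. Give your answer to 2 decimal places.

7.03

Midpoints: 3, 5, 7, 9, 11
Σfm = 10×3 + 11×5 + 18×7 + 12×9 + 10×11 = 429
n = Σf = 61
Mean = 429 / 61 = 7.0328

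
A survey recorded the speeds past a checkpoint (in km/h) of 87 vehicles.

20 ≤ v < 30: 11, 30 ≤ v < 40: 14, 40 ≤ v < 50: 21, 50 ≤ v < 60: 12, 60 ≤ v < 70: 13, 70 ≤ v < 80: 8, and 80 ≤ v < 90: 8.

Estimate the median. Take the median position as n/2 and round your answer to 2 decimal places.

48.81

Cumulative frequencies: 11, 25, 46, 58, 71, 79, 87
n = 87; position = n/2 = 43.5.
This falls in the class 40 ≤ v < 50: L = 40, F = 25, f = 21, h = 10.
Median ≈ 40 + ((43.5 − 25) / 21) × 10 = 48.8095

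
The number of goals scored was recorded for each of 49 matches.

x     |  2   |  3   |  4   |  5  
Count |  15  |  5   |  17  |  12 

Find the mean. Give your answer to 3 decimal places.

Values: 2, 3, 4, 5
Σfx = 15×2 + 5×3 + 17×4 + 12×5 = 173
n = Σf = 49
Mean = 173 / 49 = 3.5306

3.531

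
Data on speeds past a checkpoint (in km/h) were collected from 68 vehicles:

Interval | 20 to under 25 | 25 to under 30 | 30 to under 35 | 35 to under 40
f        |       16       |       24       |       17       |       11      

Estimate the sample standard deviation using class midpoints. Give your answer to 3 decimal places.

Midpoints: 22.5, 27.5, 32.5, 37.5
n = 68, Σfm = 1985, mean = 29.1912
Σfm² = 59675
Σf(m − x̄)² = Σfm² − (Σfm)²/n = 59675 − 1985²/68 = 1730.5147
Sample variance = 1730.5147 / 67 = 25.8286
Standard deviation = √25.8286 = 5.0822

5.082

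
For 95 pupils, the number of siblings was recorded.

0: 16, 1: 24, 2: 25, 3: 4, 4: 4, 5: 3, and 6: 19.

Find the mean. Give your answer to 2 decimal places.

2.43

Values: 0, 1, 2, 3, 4, 5, 6
Σfx = 16×0 + 24×1 + 25×2 + 4×3 + 4×4 + 3×5 + 19×6 = 231
n = Σf = 95
Mean = 231 / 95 = 2.4316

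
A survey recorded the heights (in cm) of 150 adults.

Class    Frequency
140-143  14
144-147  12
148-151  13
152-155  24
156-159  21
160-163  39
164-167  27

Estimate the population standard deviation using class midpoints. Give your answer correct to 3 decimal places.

Midpoints: 141.5, 145.5, 149.5, 153.5, 157.5, 161.5, 165.5
n = 150, Σfm = 23429, mean = 156.1933
Σfm² = 3668077.5
Σf(m − x̄)² = Σfm² − (Σfm)²/n = 3668077.5 − 23429²/150 = 8623.8933
Population variance = 8623.8933 / 150 = 57.4926
Standard deviation = √57.4926 = 7.5824

7.582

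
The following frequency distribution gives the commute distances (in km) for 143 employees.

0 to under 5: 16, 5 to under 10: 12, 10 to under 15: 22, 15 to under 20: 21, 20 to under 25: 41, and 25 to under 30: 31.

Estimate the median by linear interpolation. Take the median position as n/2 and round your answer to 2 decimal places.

Cumulative frequencies: 16, 28, 50, 71, 112, 143
n = 143; position = n/2 = 71.5.
This falls in the class 20 to under 25: L = 20, F = 71, f = 41, h = 5.
Median ≈ 20 + ((71.5 − 71) / 41) × 5 = 20.0610

20.06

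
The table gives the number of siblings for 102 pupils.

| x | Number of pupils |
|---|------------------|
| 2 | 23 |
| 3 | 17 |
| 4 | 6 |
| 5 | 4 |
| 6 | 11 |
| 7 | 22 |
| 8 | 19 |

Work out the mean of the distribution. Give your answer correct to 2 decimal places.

Values: 2, 3, 4, 5, 6, 7, 8
Σfx = 23×2 + 17×3 + 6×4 + 4×5 + 11×6 + 22×7 + 19×8 = 513
n = Σf = 102
Mean = 513 / 102 = 5.0294

5.03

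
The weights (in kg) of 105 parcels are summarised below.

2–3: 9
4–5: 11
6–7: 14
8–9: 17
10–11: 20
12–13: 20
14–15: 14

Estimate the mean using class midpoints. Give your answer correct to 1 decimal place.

Midpoints: 2.5, 4.5, 6.5, 8.5, 10.5, 12.5, 14.5
Σfm = 9×2.5 + 11×4.5 + 14×6.5 + 17×8.5 + 20×10.5 + 20×12.5 + 14×14.5 = 970.5
n = Σf = 105
Mean = 970.5 / 105 = 9.2429

9.2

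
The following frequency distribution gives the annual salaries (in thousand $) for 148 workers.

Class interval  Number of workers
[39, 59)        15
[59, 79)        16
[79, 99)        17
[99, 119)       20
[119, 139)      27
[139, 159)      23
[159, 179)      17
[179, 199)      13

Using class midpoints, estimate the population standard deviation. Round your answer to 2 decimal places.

Midpoints: 49, 69, 89, 109, 129, 149, 169, 189
n = 148, Σfm = 17772, mean = 120.0811
Σfm² = 2394308
Σf(m − x̄)² = Σfm² − (Σfm)²/n = 2394308 − 17772²/148 = 260227.0270
Population variance = 260227.0270 / 148 = 1758.2907
Standard deviation = √1758.2907 = 41.9320

41.93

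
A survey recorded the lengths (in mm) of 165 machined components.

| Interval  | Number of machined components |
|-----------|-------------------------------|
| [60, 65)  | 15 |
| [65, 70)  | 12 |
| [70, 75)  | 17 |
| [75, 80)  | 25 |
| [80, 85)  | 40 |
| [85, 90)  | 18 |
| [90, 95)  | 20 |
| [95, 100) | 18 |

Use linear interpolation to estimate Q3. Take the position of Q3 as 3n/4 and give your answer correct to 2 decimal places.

89.10

Cumulative frequencies: 15, 27, 44, 69, 109, 127, 147, 165
n = 165; position = 3n/4 = 123.75.
This falls in the class [85, 90): L = 85, F = 109, f = 18, h = 5.
Upper quartile ≈ 85 + ((123.75 − 109) / 18) × 5 = 89.0972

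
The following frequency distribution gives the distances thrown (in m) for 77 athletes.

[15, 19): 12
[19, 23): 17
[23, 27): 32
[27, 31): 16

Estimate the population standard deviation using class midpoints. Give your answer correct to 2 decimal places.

Midpoints: 17, 21, 25, 29
n = 77, Σfm = 1825, mean = 23.7013
Σfm² = 44421
Σf(m − x̄)² = Σfm² − (Σfm)²/n = 44421 − 1825²/77 = 1166.1299
Population variance = 1166.1299 / 77 = 15.1445
Standard deviation = √15.1445 = 3.8916

3.89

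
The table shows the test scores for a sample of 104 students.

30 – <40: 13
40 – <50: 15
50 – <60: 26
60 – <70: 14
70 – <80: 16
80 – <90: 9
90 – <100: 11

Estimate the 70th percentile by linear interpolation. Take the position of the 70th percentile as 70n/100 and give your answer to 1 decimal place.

Cumulative frequencies: 13, 28, 54, 68, 84, 93, 104
n = 104; position = 70n/100 = 72.8.
This falls in the class 70 – <80: L = 70, F = 68, f = 16, h = 10.
70th percentile ≈ 70 + ((72.8 − 68) / 16) × 10 = 73.0000

73.0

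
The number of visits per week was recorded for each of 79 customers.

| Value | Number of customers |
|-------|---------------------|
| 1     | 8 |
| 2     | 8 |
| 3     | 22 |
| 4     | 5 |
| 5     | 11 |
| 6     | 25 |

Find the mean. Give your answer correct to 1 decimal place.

4.0

Values: 1, 2, 3, 4, 5, 6
Σfx = 8×1 + 8×2 + 22×3 + 5×4 + 11×5 + 25×6 = 315
n = Σf = 79
Mean = 315 / 79 = 3.9873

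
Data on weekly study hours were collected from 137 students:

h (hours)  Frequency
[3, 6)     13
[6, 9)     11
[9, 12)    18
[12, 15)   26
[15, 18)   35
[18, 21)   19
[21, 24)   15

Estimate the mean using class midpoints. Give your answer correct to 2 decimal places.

14.35

Midpoints: 4.5, 7.5, 10.5, 13.5, 16.5, 19.5, 22.5
Σfm = 13×4.5 + 11×7.5 + 18×10.5 + 26×13.5 + 35×16.5 + 19×19.5 + 15×22.5 = 1966.5
n = Σf = 137
Mean = 1966.5 / 137 = 14.3540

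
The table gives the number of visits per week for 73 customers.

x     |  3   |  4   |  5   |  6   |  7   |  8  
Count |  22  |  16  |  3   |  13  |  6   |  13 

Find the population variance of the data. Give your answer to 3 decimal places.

3.531

Values: 3, 4, 5, 6, 7, 8
n = 73, Σfx = 369, mean = 5.0548
Σfx² = 2123
Σf(x − x̄)² = Σfx² − (Σfx)²/n = 2123 − 369²/73 = 257.7808
Population variance = 257.7808 / 73 = 3.5312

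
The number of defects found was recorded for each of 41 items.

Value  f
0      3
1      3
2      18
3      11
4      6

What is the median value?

Cumulative frequencies: 3, 6, 24, 35, 41
n = 41, so the median is the value in position (n+1)/2 = 21.
Position 21 falls at value 2.

2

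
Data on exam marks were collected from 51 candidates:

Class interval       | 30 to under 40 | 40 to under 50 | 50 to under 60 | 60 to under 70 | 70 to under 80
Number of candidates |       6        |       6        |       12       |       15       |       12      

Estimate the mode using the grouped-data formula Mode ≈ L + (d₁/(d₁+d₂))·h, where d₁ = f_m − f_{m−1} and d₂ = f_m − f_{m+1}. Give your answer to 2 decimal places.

65.00

Modal class: 60 to under 70 (highest frequency 15).
d₁ = 15 − 12 = 3, d₂ = 15 − 12 = 3
Mode ≈ 60 + (3/(3+3)) × 10 = 60 + 5.0000 = 65.0000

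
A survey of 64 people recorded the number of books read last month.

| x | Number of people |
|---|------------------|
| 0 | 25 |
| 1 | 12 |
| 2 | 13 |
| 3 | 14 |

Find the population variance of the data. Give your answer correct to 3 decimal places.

Values: 0, 1, 2, 3
n = 64, Σfx = 80, mean = 1.2500
Σfx² = 190
Σf(x − x̄)² = Σfx² − (Σfx)²/n = 190 − 80²/64 = 90.0000
Population variance = 90.0000 / 64 = 1.4062

1.406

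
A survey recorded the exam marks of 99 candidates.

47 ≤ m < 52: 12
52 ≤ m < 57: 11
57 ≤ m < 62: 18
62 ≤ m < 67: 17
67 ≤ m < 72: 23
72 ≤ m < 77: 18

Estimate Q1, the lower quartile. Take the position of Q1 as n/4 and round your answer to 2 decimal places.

Cumulative frequencies: 12, 23, 41, 58, 81, 99
n = 99; position = n/4 = 24.75.
This falls in the class 57 ≤ m < 62: L = 57, F = 23, f = 18, h = 5.
Lower quartile ≈ 57 + ((24.75 − 23) / 18) × 5 = 57.4861

57.49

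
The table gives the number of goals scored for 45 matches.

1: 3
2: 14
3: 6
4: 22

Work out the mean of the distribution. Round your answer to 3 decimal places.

Values: 1, 2, 3, 4
Σfx = 3×1 + 14×2 + 6×3 + 22×4 = 137
n = Σf = 45
Mean = 137 / 45 = 3.0444

3.044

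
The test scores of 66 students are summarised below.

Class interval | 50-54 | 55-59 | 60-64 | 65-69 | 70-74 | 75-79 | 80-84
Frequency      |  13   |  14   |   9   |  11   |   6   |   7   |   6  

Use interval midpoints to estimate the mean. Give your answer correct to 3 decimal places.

64.121

Midpoints: 52, 57, 62, 67, 72, 77, 82
Σfm = 13×52 + 14×57 + 9×62 + 11×67 + 6×72 + 7×77 + 6×82 = 4232
n = Σf = 66
Mean = 4232 / 66 = 64.1212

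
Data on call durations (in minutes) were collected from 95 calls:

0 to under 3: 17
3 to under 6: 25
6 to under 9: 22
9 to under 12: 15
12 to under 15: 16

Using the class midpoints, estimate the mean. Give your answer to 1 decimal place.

7.1

Midpoints: 1.5, 4.5, 7.5, 10.5, 13.5
Σfm = 17×1.5 + 25×4.5 + 22×7.5 + 15×10.5 + 16×13.5 = 676.5
n = Σf = 95
Mean = 676.5 / 95 = 7.1211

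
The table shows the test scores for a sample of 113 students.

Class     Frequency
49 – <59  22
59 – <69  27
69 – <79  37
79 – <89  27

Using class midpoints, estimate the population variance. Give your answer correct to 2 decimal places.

Midpoints: 54, 64, 74, 84
n = 113, Σfm = 7922, mean = 70.1062
Σfm² = 567868
Σf(m − x̄)² = Σfm² − (Σfm)²/n = 567868 − 7922²/113 = 12486.7257
Population variance = 12486.7257 / 113 = 110.5020

110.50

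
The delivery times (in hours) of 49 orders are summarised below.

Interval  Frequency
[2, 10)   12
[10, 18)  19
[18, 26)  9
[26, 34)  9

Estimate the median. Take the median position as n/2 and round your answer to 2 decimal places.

15.26

Cumulative frequencies: 12, 31, 40, 49
n = 49; position = n/2 = 24.5.
This falls in the class [10, 18): L = 10, F = 12, f = 19, h = 8.
Median ≈ 10 + ((24.5 − 12) / 19) × 8 = 15.2632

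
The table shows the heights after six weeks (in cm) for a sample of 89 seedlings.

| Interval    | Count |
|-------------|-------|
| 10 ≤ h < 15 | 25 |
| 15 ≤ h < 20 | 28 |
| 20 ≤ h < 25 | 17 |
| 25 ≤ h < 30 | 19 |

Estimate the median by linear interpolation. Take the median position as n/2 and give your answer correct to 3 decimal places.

Cumulative frequencies: 25, 53, 70, 89
n = 89; position = n/2 = 44.5.
This falls in the class 15 ≤ h < 20: L = 15, F = 25, f = 28, h = 5.
Median ≈ 15 + ((44.5 − 25) / 28) × 5 = 18.4821

18.482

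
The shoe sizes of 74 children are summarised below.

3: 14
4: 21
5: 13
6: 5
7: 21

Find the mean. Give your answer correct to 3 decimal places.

4.973

Values: 3, 4, 5, 6, 7
Σfx = 14×3 + 21×4 + 13×5 + 5×6 + 21×7 = 368
n = Σf = 74
Mean = 368 / 74 = 4.9730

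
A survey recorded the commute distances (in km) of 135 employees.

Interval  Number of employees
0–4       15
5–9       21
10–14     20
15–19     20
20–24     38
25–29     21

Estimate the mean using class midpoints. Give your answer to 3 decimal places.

16.000

Midpoints: 2, 7, 12, 17, 22, 27
Σfm = 15×2 + 21×7 + 20×12 + 20×17 + 38×22 + 21×27 = 2160
n = Σf = 135
Mean = 2160 / 135 = 16.0000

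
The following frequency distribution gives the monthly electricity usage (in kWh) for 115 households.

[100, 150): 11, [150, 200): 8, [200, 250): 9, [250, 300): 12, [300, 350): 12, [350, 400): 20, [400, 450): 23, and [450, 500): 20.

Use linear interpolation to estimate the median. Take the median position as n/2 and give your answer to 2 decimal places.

363.75

Cumulative frequencies: 11, 19, 28, 40, 52, 72, 95, 115
n = 115; position = n/2 = 57.5.
This falls in the class [350, 400): L = 350, F = 52, f = 20, h = 50.
Median ≈ 350 + ((57.5 − 52) / 20) × 50 = 363.7500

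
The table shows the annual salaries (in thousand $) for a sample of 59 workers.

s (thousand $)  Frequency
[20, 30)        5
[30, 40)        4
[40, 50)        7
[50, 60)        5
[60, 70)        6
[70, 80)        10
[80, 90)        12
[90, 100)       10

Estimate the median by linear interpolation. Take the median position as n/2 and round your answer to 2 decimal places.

72.50

Cumulative frequencies: 5, 9, 16, 21, 27, 37, 49, 59
n = 59; position = n/2 = 29.5.
This falls in the class [70, 80): L = 70, F = 27, f = 10, h = 10.
Median ≈ 70 + ((29.5 − 27) / 10) × 10 = 72.5000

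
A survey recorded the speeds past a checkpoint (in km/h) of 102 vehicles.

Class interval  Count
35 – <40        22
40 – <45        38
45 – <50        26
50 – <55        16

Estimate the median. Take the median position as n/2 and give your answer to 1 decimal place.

43.8

Cumulative frequencies: 22, 60, 86, 102
n = 102; position = n/2 = 51.
This falls in the class 40 – <45: L = 40, F = 22, f = 38, h = 5.
Median ≈ 40 + ((51 − 22) / 38) × 5 = 43.8158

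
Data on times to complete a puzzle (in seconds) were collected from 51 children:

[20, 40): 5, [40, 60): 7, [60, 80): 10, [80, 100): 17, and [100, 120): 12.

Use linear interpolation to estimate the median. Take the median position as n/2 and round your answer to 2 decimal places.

Cumulative frequencies: 5, 12, 22, 39, 51
n = 51; position = n/2 = 25.5.
This falls in the class [80, 100): L = 80, F = 22, f = 17, h = 20.
Median ≈ 80 + ((25.5 − 22) / 17) × 20 = 84.1176

84.12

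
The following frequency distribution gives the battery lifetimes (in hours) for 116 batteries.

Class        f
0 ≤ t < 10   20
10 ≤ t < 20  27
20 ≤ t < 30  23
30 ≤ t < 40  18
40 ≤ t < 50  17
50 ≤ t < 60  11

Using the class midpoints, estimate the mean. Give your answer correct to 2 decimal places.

26.55

Midpoints: 5, 15, 25, 35, 45, 55
Σfm = 20×5 + 27×15 + 23×25 + 18×35 + 17×45 + 11×55 = 3080
n = Σf = 116
Mean = 3080 / 116 = 26.5517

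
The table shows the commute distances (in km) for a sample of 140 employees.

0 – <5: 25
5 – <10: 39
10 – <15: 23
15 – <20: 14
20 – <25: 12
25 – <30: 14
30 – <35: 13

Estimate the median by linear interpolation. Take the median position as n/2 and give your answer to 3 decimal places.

Cumulative frequencies: 25, 64, 87, 101, 113, 127, 140
n = 140; position = n/2 = 70.
This falls in the class 10 – <15: L = 10, F = 64, f = 23, h = 5.
Median ≈ 10 + ((70 − 64) / 23) × 5 = 11.3043

11.304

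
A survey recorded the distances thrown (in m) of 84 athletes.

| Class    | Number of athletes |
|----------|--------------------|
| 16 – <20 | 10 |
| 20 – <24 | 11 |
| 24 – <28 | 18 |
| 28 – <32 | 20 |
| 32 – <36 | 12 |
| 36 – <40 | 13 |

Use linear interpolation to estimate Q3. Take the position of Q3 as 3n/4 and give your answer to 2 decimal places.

Cumulative frequencies: 10, 21, 39, 59, 71, 84
n = 84; position = 3n/4 = 63.
This falls in the class 32 – <36: L = 32, F = 59, f = 12, h = 4.
Upper quartile ≈ 32 + ((63 − 59) / 12) × 4 = 33.3333

33.33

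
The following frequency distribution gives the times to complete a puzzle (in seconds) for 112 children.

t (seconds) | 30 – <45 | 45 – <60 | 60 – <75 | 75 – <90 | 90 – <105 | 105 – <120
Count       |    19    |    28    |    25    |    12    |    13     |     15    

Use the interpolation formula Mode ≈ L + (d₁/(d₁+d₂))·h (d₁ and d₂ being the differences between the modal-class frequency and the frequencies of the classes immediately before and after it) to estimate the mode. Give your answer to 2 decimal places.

56.25

Modal class: 45 – <60 (highest frequency 28).
d₁ = 28 − 19 = 9, d₂ = 28 − 25 = 3
Mode ≈ 45 + (9/(9+3)) × 15 = 45 + 11.2500 = 56.2500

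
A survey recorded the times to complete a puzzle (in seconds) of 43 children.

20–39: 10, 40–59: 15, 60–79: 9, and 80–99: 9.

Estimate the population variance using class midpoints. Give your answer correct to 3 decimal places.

449.108

Midpoints: 29.5, 49.5, 69.5, 89.5
n = 43, Σfm = 2468.5, mean = 57.4070
Σfm² = 161020.75
Σf(m − x̄)² = Σfm² − (Σfm)²/n = 161020.75 − 2468.5²/43 = 19311.6279
Population variance = 19311.6279 / 43 = 449.1076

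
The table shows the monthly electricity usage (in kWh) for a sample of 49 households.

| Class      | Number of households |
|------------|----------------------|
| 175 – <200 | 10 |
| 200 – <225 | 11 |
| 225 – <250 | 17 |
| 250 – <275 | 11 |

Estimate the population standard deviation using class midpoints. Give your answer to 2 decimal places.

26.20

Midpoints: 187.5, 212.5, 237.5, 262.5
n = 49, Σfm = 11137.5, mean = 227.2959
Σfm² = 2565156.25
Σf(m − x̄)² = Σfm² − (Σfm)²/n = 2565156.25 − 11137.5²/49 = 33647.9592
Population variance = 33647.9592 / 49 = 686.6930
Standard deviation = √686.6930 = 26.2048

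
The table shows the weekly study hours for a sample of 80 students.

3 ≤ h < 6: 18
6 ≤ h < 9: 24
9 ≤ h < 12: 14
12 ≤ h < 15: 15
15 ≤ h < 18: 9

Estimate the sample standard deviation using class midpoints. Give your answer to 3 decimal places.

Midpoints: 4.5, 7.5, 10.5, 13.5, 16.5
n = 80, Σfm = 759, mean = 9.4875
Σfm² = 8442
Σf(m − x̄)² = Σfm² − (Σfm)²/n = 8442 − 759²/80 = 1240.9875
Sample variance = 1240.9875 / 79 = 15.7087
Standard deviation = √15.7087 = 3.9634

3.963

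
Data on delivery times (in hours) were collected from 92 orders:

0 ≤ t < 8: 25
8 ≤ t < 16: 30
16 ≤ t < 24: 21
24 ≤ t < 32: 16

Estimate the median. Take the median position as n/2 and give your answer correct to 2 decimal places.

Cumulative frequencies: 25, 55, 76, 92
n = 92; position = n/2 = 46.
This falls in the class 8 ≤ t < 16: L = 8, F = 25, f = 30, h = 8.
Median ≈ 8 + ((46 − 25) / 30) × 8 = 13.6000

13.60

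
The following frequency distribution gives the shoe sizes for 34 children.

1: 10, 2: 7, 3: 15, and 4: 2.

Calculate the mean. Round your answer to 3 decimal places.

2.265

Values: 1, 2, 3, 4
Σfx = 10×1 + 7×2 + 15×3 + 2×4 = 77
n = Σf = 34
Mean = 77 / 34 = 2.2647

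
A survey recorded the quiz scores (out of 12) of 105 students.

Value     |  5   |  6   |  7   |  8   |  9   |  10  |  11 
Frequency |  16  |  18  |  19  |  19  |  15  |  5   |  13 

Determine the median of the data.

Cumulative frequencies: 16, 34, 53, 72, 87, 92, 105
n = 105, so the median is the value in position (n+1)/2 = 53.
Position 53 falls at value 7.

7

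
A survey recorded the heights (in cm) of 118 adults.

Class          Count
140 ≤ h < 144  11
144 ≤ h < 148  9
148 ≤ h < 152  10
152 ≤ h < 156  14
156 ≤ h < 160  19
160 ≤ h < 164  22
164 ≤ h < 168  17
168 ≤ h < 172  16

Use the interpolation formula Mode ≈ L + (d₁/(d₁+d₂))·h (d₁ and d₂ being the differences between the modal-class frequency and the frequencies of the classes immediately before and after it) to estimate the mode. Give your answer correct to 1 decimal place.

Modal class: 160 ≤ h < 164 (highest frequency 22).
d₁ = 22 − 19 = 3, d₂ = 22 − 17 = 5
Mode ≈ 160 + (3/(3+5)) × 4 = 160 + 1.5000 = 161.5000

161.5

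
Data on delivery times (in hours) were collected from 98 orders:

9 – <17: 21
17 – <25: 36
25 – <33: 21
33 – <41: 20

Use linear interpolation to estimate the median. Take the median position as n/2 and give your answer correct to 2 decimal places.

23.22

Cumulative frequencies: 21, 57, 78, 98
n = 98; position = n/2 = 49.
This falls in the class 17 – <25: L = 17, F = 21, f = 36, h = 8.
Median ≈ 17 + ((49 − 21) / 36) × 8 = 23.2222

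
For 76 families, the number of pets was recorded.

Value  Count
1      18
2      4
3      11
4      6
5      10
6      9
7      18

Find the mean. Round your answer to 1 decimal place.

Values: 1, 2, 3, 4, 5, 6, 7
Σfx = 18×1 + 4×2 + 11×3 + 6×4 + 10×5 + 9×6 + 18×7 = 313
n = Σf = 76
Mean = 313 / 76 = 4.1184

4.1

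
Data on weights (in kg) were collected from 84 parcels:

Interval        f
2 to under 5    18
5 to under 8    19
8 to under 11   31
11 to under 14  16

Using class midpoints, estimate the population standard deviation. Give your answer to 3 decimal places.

Midpoints: 3.5, 6.5, 9.5, 12.5
n = 84, Σfm = 681, mean = 8.1071
Σfm² = 6321
Σf(m − x̄)² = Σfm² − (Σfm)²/n = 6321 − 681²/84 = 800.0357
Population variance = 800.0357 / 84 = 9.5242
Standard deviation = √9.5242 = 3.0861

3.086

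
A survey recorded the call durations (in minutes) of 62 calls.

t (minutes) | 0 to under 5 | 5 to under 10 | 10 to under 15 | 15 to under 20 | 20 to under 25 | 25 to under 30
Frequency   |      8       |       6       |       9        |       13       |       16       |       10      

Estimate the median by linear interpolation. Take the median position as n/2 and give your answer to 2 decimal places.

Cumulative frequencies: 8, 14, 23, 36, 52, 62
n = 62; position = n/2 = 31.
This falls in the class 15 to under 20: L = 15, F = 23, f = 13, h = 5.
Median ≈ 15 + ((31 − 23) / 13) × 5 = 18.0769

18.08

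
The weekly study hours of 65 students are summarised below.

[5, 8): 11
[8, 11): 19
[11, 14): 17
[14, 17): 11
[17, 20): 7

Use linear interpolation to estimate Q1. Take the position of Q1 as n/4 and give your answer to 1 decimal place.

Cumulative frequencies: 11, 30, 47, 58, 65
n = 65; position = n/4 = 16.25.
This falls in the class [8, 11): L = 8, F = 11, f = 19, h = 3.
Lower quartile ≈ 8 + ((16.25 − 11) / 19) × 3 = 8.8289

8.8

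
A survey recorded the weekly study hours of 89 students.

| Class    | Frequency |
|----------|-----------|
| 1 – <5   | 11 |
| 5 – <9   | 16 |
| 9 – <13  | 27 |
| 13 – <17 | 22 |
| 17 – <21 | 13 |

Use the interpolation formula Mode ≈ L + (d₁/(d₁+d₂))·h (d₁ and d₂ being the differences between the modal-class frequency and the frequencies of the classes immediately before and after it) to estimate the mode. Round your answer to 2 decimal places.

Modal class: 9 – <13 (highest frequency 27).
d₁ = 27 − 16 = 11, d₂ = 27 − 22 = 5
Mode ≈ 9 + (11/(11+5)) × 4 = 9 + 2.7500 = 11.7500

11.75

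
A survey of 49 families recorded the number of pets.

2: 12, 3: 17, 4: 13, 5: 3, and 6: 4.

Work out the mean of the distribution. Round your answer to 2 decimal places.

Values: 2, 3, 4, 5, 6
Σfx = 12×2 + 17×3 + 13×4 + 3×5 + 4×6 = 166
n = Σf = 49
Mean = 166 / 49 = 3.3878

3.39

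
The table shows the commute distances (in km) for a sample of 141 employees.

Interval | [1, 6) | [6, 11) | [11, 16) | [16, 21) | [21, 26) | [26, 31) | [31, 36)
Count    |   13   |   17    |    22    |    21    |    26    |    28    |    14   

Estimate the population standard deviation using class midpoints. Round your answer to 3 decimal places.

Midpoints: 3.5, 8.5, 13.5, 18.5, 23.5, 28.5, 33.5
n = 141, Σfm = 2753.5, mean = 19.5284
Σfm² = 65397.25
Σf(m − x̄)² = Σfm² − (Σfm)²/n = 65397.25 − 2753.5²/141 = 11625.8865
Population variance = 11625.8865 / 141 = 82.4531
Standard deviation = √82.4531 = 9.0804

9.080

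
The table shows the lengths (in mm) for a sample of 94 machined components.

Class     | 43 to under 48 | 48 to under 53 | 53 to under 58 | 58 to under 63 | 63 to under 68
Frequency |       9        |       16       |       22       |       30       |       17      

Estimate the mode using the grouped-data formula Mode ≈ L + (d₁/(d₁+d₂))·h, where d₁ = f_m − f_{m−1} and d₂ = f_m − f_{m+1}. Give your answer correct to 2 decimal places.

59.90

Modal class: 58 to under 63 (highest frequency 30).
d₁ = 30 − 22 = 8, d₂ = 30 − 17 = 13
Mode ≈ 58 + (8/(8+13)) × 5 = 58 + 1.9048 = 59.9048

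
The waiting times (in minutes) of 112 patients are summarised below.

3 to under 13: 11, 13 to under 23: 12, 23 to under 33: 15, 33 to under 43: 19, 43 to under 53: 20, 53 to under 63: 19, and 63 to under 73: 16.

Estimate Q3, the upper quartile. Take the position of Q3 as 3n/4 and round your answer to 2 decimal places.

Cumulative frequencies: 11, 23, 38, 57, 77, 96, 112
n = 112; position = 3n/4 = 84.
This falls in the class 53 to under 63: L = 53, F = 77, f = 19, h = 10.
Upper quartile ≈ 53 + ((84 − 77) / 19) × 10 = 56.6842

56.68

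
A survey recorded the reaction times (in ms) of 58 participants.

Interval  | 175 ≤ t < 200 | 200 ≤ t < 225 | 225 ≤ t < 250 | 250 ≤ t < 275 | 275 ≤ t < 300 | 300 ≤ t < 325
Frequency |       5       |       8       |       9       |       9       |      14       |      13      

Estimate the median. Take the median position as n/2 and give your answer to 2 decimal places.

Cumulative frequencies: 5, 13, 22, 31, 45, 58
n = 58; position = n/2 = 29.
This falls in the class 250 ≤ t < 275: L = 250, F = 22, f = 9, h = 25.
Median ≈ 250 + ((29 − 22) / 9) × 25 = 269.4444

269.44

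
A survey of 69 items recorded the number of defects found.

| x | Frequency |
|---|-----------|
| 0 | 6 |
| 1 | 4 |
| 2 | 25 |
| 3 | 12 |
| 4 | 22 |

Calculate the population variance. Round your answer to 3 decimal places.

Values: 0, 1, 2, 3, 4
n = 69, Σfx = 178, mean = 2.5797
Σfx² = 564
Σf(x − x̄)² = Σfx² − (Σfx)²/n = 564 − 178²/69 = 104.8116
Population variance = 104.8116 / 69 = 1.5190

1.519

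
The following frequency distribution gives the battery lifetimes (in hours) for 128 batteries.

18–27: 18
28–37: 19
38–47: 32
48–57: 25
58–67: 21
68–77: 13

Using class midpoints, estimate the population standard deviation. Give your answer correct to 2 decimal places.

15.22

Midpoints: 22.5, 32.5, 42.5, 52.5, 62.5, 72.5
n = 128, Σfm = 5950, mean = 46.4844
Σfm² = 306250
Σf(m − x̄)² = Σfm² − (Σfm)²/n = 306250 − 5950²/128 = 29667.9688
Population variance = 29667.9688 / 128 = 231.7810
Standard deviation = √231.7810 = 15.2244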